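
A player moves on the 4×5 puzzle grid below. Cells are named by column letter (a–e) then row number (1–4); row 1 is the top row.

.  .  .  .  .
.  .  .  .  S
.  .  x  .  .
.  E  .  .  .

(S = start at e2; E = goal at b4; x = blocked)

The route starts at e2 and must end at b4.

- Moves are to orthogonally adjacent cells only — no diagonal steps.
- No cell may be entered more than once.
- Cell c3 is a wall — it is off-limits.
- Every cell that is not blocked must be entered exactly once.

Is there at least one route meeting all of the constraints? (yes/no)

Colour the cells like a checkerboard: each orthogonal step flips colour, so a Hamiltonian route alternates colours. Here there are 9 cells of one colour and 10 of the other, with start on the opposite colour to the goal — the counts and endpoints can't be arranged into an alternating sequence of length 19, so no Hamiltonian route exists.

no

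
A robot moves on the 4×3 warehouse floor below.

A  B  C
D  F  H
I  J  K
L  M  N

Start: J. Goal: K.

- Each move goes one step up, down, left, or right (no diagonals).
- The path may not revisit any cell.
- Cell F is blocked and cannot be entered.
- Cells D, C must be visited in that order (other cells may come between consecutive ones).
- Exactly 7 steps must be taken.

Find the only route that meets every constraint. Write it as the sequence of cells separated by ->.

J -> I -> D -> A -> B -> C -> H -> K

The waypoints must appear in the order D, C, with no cell reused.
Route from J: left 1 to I, up 2 to A, right 2 to C, down 2 to K — 7 moves in all.
Check: order respected (D at step 2, C at step 5); 7 moves as required.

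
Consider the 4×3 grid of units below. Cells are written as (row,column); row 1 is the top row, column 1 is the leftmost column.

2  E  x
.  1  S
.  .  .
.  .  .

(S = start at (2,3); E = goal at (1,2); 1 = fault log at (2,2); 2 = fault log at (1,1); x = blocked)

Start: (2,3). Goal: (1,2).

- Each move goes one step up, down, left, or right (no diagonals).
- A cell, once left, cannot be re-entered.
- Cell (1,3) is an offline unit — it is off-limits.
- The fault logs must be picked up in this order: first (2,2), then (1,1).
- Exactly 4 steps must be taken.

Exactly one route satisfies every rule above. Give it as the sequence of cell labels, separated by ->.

The waypoints must appear in the order (2,2), (1,1), with no cell reused.
Route from (2,3): left 2 to (2,1), up 1 to (1,1), right 1 to (1,2) — 4 moves in all.
Check: order respected (1 at step 1, 2 at step 3); 4 moves as required.

(2,3) -> (2,2) -> (2,1) -> (1,1) -> (1,2)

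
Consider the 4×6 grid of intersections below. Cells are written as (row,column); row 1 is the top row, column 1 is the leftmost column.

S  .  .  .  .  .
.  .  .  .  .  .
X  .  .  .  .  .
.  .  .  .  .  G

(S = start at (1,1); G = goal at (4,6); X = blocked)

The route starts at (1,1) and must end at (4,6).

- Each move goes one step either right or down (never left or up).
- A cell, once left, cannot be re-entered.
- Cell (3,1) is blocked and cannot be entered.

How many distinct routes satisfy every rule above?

A right/down-only route from (1,1) to (4,6) makes exactly 3 down-moves and 5 right-moves in some order.
With no other constraints that would be C(8,3) = 56 routes.
Subtract routes through each blocked cell (inclusion–exclusion for overlaps): − through (3,1): 6 → 50.
That gives 50 routes.

50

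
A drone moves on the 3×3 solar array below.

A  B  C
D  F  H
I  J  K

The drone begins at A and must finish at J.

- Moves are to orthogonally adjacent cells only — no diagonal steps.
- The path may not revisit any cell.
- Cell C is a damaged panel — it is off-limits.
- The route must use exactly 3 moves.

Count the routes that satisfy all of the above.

3

Need simple routes of exactly 3 moves from A to J (Manhattan distance 3, so 0 moves are spent on a detour and 0 undoing it).
Enumerating: A D I J | A D F J | A B F J.
That gives 3 routes.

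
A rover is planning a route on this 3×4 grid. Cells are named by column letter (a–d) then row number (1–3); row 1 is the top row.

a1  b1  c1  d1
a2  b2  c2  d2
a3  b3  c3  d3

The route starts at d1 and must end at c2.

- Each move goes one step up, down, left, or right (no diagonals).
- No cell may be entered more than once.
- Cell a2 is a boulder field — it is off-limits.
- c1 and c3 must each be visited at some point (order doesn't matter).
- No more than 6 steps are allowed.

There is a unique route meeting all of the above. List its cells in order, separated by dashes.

d1 - c1 - b1 - b2 - b3 - c3 - c2

Any route must reach c1 and c3 and still end at c2 within 6 moves, so the order of the required stops is forced.
Route from d1: 2× left (reaching b1), 2× down (reaching b3), right to c3, up to c2 — 6 moves in all.
Check: all required cells visited; 6 ≤ 6 moves.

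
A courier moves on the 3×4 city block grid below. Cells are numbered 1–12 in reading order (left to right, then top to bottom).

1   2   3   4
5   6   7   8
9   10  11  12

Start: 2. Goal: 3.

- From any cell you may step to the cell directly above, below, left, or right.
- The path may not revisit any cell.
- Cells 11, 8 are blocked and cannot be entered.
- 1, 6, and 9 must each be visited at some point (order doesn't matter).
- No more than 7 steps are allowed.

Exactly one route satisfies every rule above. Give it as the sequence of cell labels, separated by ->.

2 -> 1 -> 5 -> 9 -> 10 -> 6 -> 7 -> 3

The budget equals the shortest possible length, so every move has to be on a shortest route through the required cells.
Route from 2: left 1 to 1, down 2 to 9, right 1 to 10, up 1 to 6, right 1 to 7, up 1 to 3 — 7 moves in all.
Check: all required cells visited; 7 ≤ 7 moves.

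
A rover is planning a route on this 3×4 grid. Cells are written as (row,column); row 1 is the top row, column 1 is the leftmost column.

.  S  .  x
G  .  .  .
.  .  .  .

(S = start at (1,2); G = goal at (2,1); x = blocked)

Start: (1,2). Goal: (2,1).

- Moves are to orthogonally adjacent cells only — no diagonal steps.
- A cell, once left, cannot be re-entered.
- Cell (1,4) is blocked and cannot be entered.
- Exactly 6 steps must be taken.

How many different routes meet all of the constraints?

4

Need simple routes of exactly 6 moves from (1,2) to (2,1) (Manhattan distance 2, so 2 moves are spent on a detour and 2 undoing it).
Enumerating: (1,2) (2,2) (2,3) (3,3) (3,2) (3,1) (2,1) | (1,2) (1,3) (2,3) (3,3) (3,2) (2,2) (2,1) | (1,2) (1,3) (2,3) (3,3) (3,2) (3,1) (2,1) | (1,2) (1,3) (2,3) (2,2) (3,2) (3,1) (2,1).
That gives 4 routes.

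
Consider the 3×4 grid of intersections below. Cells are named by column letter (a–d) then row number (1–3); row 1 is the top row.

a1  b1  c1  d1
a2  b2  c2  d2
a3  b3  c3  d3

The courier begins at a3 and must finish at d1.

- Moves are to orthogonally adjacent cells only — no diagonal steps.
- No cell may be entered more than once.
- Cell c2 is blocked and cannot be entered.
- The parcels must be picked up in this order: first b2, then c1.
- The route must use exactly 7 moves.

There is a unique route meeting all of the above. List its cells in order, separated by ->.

The waypoints must appear in the order b2, c1, with no cell reused.
Route from a3: right 1 to b3, up 1 to b2, left 1 to a2, up 1 to a1, right 3 to d1 — 7 moves in all.
Check: order respected (b2 at step 2, c1 at step 6); 7 moves as required.

a3 -> b3 -> b2 -> a2 -> a1 -> b1 -> c1 -> d1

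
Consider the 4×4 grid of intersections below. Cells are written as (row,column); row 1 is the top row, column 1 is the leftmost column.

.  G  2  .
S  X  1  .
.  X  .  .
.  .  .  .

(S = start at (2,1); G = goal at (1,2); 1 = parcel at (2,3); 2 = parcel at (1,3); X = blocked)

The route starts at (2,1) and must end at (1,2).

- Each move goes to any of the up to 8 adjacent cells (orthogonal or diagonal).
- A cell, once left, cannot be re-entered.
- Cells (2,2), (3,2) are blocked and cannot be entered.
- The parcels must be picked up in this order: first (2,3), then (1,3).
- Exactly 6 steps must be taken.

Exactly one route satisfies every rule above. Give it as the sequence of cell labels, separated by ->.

The waypoints must appear in the order (2,3), (1,3), with no cell reused.
Route from (2,1): down 1 to (3,1), down-right 1 to (4,2), up-right 1 to (3,3), up 2 to (1,3), left 1 to (1,2) — 6 moves in all.
Check: order respected (1 at step 4, 2 at step 5); 6 moves as required.

(2,1) -> (3,1) -> (4,2) -> (3,3) -> (2,3) -> (1,3) -> (1,2)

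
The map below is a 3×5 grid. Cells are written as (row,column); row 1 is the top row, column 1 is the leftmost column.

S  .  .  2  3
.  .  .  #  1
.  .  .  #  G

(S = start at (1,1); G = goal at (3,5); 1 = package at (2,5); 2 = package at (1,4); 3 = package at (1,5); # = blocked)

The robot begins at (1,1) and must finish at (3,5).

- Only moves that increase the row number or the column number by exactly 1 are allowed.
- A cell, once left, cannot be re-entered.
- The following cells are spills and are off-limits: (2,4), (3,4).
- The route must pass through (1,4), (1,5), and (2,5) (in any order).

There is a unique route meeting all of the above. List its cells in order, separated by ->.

(1,1) -> (1,2) -> (1,3) -> (1,4) -> (1,5) -> (2,5) -> (3,5)

Moves only go right or down, so the column and row indices never decrease.
Route from (1,1): right 4 to (1,5), down 2 to (3,5) — 6 moves in all.
Check: all required cells visited.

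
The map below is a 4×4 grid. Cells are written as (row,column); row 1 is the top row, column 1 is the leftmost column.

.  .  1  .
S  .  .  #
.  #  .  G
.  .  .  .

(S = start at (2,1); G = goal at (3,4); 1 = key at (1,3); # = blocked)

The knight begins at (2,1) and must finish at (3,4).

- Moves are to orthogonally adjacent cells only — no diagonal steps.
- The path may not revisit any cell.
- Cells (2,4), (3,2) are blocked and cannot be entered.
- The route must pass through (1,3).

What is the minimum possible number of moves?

Any route passes through (1,3) somewhere between (2,1) and (3,4). Summing Manhattan distances along the two legs ((2,1) → (1,3) → (3,4)) gives a lower bound of 3 + 3 = 6 moves.
A route of 6 moves achieves this: (2,1) → (1,1) → (1,2) → (1,3) → (2,3) → (3,3) → (3,4).
Since 6 matches the lower bound, it is optimal.

6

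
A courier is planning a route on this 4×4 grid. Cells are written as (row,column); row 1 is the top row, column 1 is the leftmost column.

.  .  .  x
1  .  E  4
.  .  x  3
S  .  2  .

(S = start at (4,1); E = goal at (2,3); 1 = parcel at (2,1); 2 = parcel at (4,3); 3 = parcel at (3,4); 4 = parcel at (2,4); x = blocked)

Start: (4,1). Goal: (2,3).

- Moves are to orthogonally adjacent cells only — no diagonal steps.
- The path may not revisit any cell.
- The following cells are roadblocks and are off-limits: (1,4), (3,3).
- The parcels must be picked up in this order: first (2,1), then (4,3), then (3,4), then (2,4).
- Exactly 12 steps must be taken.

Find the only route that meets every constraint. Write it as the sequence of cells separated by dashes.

(4,1) - (3,1) - (2,1) - (1,1) - (1,2) - (2,2) - (3,2) - (4,2) - (4,3) - (4,4) - (3,4) - (2,4) - (2,3)

The waypoints must appear in the order (2,1), (4,3), (3,4), (2,4), with no cell reused.
Route from (4,1): up 3 to (1,1), right 1 to (1,2), down 3 to (4,2), right 2 to (4,4), up 2 to (2,4), left 1 to (2,3) — 12 moves in all.
Check: order respected (1 at step 2, 2 at step 8, 3 at step 10, 4 at step 11); 12 moves as required.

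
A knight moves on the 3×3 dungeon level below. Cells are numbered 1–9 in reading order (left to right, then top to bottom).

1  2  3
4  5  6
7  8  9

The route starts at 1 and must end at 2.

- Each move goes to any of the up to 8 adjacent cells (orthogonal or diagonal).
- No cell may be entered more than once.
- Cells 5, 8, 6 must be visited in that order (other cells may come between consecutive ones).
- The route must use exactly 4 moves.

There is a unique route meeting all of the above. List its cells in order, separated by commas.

The waypoints must appear in the order 5, 8, 6, with no cell reused.
Route from 1: down-right 1 to 5, down 1 to 8, up-right 1 to 6, up-left 1 to 2 — 4 moves in all.
Check: order respected (5 at step 1, 8 at step 2, 6 at step 3); 4 moves as required.

1, 5, 8, 6, 2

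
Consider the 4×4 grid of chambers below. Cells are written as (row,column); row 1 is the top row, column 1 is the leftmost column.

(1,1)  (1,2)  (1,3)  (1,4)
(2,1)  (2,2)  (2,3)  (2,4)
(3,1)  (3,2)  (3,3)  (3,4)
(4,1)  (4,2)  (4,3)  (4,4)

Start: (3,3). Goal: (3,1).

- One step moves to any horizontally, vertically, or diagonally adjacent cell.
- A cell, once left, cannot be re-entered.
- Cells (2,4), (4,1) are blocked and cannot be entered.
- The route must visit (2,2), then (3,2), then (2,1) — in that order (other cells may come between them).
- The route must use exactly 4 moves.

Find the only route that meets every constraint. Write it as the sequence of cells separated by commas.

(3,3), (2,2), (3,2), (2,1), (3,1)

The waypoints must appear in the order (2,2), (3,2), (2,1), with no cell reused.
Route from (3,3): up-left to (2,2), down to (3,2), up-left to (2,1), down to (3,1) — 4 moves in all.
Check: order respected ((2,2) at step 1, (3,2) at step 2, (2,1) at step 3); 4 moves as required.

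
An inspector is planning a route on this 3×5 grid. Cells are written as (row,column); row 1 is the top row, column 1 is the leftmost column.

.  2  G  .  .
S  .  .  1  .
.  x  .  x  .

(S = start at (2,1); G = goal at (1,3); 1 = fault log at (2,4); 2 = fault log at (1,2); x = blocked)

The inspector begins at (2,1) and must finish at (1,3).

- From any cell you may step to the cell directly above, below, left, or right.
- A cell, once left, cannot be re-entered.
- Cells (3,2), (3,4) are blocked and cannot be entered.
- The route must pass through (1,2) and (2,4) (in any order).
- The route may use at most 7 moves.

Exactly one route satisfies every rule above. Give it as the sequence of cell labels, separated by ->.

(2,1) -> (1,1) -> (1,2) -> (2,2) -> (2,3) -> (2,4) -> (1,4) -> (1,3)

The 7-move cap with required stops at (1,2), (2,4) leaves no slack for detours.
Route from (2,1): up to (1,1), right to (1,2), down to (2,2), 2× right (reaching (2,4)), up to (1,4), left to (1,3) — 7 moves in all.
Check: all required cells visited; 7 ≤ 7 moves.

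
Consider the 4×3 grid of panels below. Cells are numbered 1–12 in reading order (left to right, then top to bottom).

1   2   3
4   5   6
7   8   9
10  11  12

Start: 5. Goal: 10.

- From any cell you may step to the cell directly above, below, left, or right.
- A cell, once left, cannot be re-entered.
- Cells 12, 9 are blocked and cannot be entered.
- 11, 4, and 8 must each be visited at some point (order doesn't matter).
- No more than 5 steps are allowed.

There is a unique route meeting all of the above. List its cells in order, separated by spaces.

5 4 7 8 11 10

The 5-move cap with required stops at 11, 4, 8 leaves no slack for detours.
Route from 5: left 1 to 4, down 1 to 7, right 1 to 8, down 1 to 11, left 1 to 10 — 5 moves in all.
Check: all required cells visited; 5 ≤ 5 moves.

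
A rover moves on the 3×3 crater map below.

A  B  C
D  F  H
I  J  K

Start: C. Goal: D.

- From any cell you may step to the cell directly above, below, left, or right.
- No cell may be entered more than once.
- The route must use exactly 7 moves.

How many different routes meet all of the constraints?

2

Need simple routes of exactly 7 moves from C to D (Manhattan distance 3, so 2 moves are spent on a detour and 2 undoing it).
Enumerating: C H K J F B A D | C B F H K J I D.
That gives 2 routes.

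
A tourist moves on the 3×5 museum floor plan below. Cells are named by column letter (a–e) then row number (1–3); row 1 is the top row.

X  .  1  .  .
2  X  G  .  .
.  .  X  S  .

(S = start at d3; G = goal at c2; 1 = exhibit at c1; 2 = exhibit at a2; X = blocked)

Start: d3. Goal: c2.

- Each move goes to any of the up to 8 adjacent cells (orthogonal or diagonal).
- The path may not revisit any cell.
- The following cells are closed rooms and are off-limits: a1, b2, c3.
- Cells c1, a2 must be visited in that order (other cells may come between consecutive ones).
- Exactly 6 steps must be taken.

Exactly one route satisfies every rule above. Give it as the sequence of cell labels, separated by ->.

d3 -> d2 -> c1 -> b1 -> a2 -> b3 -> c2

The waypoints must appear in the order c1, a2, with no cell reused.
Route from d3: up 1 to d2, up-left 1 to c1, left 1 to b1, down-left 1 to a2, down-right 1 to b3, up-right 1 to c2 — 6 moves in all.
Check: order respected (1 at step 2, 2 at step 4); 6 moves as required.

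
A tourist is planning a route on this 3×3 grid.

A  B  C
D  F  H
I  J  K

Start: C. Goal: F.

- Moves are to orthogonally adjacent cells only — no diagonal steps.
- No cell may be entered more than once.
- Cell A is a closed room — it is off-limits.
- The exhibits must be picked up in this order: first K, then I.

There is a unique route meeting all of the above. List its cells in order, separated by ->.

The waypoints must appear in the order K, I, with no cell reused.
Route from C: down 2 to K, left 2 to I, up 1 to D, right 1 to F — 6 moves in all.
Check: order respected (K at step 2, I at step 4).

C -> H -> K -> J -> I -> D -> F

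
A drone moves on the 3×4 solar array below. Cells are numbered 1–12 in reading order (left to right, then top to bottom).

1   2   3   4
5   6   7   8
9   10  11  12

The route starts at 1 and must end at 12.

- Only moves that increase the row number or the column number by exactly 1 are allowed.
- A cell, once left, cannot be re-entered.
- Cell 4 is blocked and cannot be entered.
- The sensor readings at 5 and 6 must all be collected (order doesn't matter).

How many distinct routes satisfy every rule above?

A right/down-only route from 1 to 12 makes exactly 2 down-moves and 3 right-moves in some order.
With no other constraints that would be C(5,2) = 10 routes.
A monotone route can only reach the required cells in the order 5, 6, so split there and multiply the segment counts (each segment already excludes blocked cells): 1→5: 1; 5→6: 1; 6→12: 3; product = 3.
That gives 3 routes.

3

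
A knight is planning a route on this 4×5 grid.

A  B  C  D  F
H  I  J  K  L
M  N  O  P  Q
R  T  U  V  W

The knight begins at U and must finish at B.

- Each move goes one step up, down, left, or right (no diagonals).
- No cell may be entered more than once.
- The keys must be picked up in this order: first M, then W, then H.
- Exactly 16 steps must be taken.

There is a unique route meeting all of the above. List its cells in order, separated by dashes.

U - T - R - M - N - O - P - V - W - Q - L - K - J - I - H - A - B

The waypoints must appear in the order M, W, H, with no cell reused.
Route from U: left 2 to R, up 1 to M, right 3 to P, down 1 to V, right 1 to W, up 2 to L, left 4 to H, up 1 to A, right 1 to B — 16 moves in all.
Check: order respected (M at step 3, W at step 8, H at step 14); 16 moves as required.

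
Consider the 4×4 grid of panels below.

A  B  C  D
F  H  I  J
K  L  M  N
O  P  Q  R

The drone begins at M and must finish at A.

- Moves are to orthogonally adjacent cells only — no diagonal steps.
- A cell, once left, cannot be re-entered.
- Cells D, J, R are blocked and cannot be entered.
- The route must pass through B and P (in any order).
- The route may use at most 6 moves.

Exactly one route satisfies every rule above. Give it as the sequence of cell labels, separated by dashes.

M - Q - P - L - H - B - A

The 6-move cap with required stops at B, P leaves no slack for detours.
Route from M: down 1 to Q, left 1 to P, up 3 to B, left 1 to A — 6 moves in all.
Check: all required cells visited; 6 ≤ 6 moves.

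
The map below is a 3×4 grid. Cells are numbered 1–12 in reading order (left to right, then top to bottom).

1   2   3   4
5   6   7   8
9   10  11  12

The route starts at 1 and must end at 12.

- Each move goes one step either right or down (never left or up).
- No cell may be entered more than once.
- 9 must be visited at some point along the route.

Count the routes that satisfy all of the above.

1

A right/down-only route from 1 to 12 makes exactly 2 down-moves and 3 right-moves in some order.
With no other constraints that would be C(5,2) = 10 routes.
Split at 9 and multiply the segment counts: 1→9: 1; 9→12: 1; product = 1.
That gives 1 route.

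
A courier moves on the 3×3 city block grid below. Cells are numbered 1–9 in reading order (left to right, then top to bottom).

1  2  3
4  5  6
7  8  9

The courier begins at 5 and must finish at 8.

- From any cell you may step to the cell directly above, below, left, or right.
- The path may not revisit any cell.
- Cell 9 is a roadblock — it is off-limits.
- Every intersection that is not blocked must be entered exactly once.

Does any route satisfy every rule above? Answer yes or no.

One route that works: 5 → 6 → 3 → 2 → 1 → 4 → 7 → 8.

yes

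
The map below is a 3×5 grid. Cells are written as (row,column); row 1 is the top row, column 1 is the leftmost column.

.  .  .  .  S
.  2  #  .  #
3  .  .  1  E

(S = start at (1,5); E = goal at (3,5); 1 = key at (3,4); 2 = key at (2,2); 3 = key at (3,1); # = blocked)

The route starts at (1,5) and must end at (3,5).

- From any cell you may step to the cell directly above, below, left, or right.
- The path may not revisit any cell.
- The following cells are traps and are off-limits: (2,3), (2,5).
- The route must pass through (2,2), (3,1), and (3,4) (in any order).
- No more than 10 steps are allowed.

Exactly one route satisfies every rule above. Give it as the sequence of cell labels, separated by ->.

The budget equals the shortest possible length, so every move has to be on a shortest route through the required cells.
Route from (1,5): left 3 to (1,2), down 1 to (2,2), left 1 to (2,1), down 1 to (3,1), right 4 to (3,5) — 10 moves in all.
Check: all required cells visited; 10 ≤ 10 moves.

(1,5) -> (1,4) -> (1,3) -> (1,2) -> (2,2) -> (2,1) -> (3,1) -> (3,2) -> (3,3) -> (3,4) -> (3,5)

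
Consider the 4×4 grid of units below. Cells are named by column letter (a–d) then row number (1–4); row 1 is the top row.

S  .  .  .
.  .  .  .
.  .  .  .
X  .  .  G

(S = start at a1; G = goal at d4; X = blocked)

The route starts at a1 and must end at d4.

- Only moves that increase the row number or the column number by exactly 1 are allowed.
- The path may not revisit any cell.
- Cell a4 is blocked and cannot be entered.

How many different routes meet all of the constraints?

A right/down-only route from a1 to d4 makes exactly 3 down-moves and 3 right-moves in some order.
With no other constraints that would be C(6,3) = 20 routes.
Subtract routes through each blocked cell (inclusion–exclusion for overlaps): − through a4: 1 → 19.
That gives 19 routes.

19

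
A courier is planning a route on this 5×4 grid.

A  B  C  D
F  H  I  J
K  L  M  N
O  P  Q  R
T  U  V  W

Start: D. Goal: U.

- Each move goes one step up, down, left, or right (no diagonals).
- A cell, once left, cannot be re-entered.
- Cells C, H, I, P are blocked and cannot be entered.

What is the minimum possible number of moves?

The Manhattan distance from D to U is |1−5| + |4−2| = 6, so at least 6 moves are needed.
A route of 6 moves achieves this: D → J → N → R → W → V → U.
Since 6 matches the lower bound, it is optimal.

6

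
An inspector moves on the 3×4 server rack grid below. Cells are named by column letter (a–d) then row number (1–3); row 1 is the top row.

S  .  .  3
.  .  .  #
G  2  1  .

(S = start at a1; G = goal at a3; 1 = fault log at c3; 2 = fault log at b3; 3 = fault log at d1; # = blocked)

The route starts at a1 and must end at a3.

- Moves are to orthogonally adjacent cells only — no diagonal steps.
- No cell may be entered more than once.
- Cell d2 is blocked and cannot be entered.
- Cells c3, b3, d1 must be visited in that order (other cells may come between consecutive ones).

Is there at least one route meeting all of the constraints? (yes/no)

no

d1 must be visited but has only one open neighbour (c1), and it is neither the start nor the goal — the route would have to enter and leave through c1, re-entering it.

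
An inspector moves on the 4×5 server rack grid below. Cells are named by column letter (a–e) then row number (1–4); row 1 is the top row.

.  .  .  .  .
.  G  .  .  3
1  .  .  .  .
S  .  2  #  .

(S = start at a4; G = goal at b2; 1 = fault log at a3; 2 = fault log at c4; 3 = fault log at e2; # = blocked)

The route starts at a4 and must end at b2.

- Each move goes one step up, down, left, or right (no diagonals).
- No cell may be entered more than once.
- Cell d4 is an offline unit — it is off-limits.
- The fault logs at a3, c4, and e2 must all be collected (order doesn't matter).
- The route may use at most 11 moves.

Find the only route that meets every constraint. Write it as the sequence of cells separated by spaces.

Any route must reach a3, c4, and e2 and still end at b2 within 11 moves, so the order of the required stops is forced.
Route from a4: up to a3, right to b3, down to b4, right to c4, up to c3, 2× right (reaching e3), up to e2, 3× left (reaching b2) — 11 moves in all.
Check: all required cells visited; 11 ≤ 11 moves.

a4 a3 b3 b4 c4 c3 d3 e3 e2 d2 c2 b2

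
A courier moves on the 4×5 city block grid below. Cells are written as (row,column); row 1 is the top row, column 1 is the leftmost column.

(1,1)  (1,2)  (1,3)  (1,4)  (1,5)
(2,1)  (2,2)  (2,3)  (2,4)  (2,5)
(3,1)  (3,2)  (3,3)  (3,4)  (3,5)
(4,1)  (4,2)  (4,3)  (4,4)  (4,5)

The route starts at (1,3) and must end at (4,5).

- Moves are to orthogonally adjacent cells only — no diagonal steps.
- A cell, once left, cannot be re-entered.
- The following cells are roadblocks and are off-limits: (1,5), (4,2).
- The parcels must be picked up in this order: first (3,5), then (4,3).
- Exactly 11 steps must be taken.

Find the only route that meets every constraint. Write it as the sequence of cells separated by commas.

(1,3), (1,2), (2,2), (2,3), (2,4), (2,5), (3,5), (3,4), (3,3), (4,3), (4,4), (4,5)

The waypoints must appear in the order (3,5), (4,3), with no cell reused.
Route from (1,3): left to (1,2), down to (2,2), 3× right (reaching (2,5)), down to (3,5), 2× left (reaching (3,3)), down to (4,3), 2× right (reaching (4,5)) — 11 moves in all.
Check: order respected ((3,5) at step 6, (4,3) at step 9); 11 moves as required.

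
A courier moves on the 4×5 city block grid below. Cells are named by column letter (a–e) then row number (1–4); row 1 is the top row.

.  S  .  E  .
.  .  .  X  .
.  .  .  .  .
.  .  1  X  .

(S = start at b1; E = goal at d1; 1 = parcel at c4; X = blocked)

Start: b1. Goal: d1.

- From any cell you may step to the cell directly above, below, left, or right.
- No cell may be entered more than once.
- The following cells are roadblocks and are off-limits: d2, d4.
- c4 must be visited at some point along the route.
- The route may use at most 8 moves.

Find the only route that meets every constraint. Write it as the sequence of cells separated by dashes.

b1 - b2 - b3 - b4 - c4 - c3 - c2 - c1 - d1

The budget equals the shortest possible length, so every move has to be on a shortest route through the required cells.
Route from b1: 3× down (reaching b4), right to c4, 3× up (reaching c1), right to d1 — 8 moves in all.
Check: all required cells visited; 8 ≤ 8 moves.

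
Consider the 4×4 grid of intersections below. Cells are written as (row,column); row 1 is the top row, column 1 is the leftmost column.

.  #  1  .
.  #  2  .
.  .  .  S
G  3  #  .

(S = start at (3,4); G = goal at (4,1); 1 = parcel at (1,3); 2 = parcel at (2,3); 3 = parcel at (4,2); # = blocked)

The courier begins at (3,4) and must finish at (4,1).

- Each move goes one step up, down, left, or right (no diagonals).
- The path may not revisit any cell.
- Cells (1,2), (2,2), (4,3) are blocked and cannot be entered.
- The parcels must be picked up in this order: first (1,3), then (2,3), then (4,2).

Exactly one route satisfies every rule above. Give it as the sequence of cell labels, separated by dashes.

(3,4) - (2,4) - (1,4) - (1,3) - (2,3) - (3,3) - (3,2) - (4,2) - (4,1)

The waypoints must appear in the order (1,3), (2,3), (4,2), with no cell reused.
Route from (3,4): 2× up (reaching (1,4)), left to (1,3), 2× down (reaching (3,3)), left to (3,2), down to (4,2), left to (4,1) — 8 moves in all.
Check: order respected (1 at step 3, 2 at step 4, 3 at step 7).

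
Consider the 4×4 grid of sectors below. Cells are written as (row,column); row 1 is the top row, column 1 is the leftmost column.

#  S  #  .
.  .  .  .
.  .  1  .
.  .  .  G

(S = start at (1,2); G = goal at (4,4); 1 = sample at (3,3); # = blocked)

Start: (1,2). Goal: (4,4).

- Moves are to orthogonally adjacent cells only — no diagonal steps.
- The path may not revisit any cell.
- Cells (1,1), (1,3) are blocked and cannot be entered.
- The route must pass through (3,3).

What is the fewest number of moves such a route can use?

Any route passes through (3,3) somewhere between (1,2) and (4,4). Summing Manhattan distances along the two legs ((1,2) → (3,3) → (4,4)) gives a lower bound of 3 + 2 = 5 moves.
A route of 5 moves achieves this: (1,2) → (2,2) → (3,2) → (3,3) → (4,3) → (4,4).
Since 5 matches the lower bound, it is optimal.

5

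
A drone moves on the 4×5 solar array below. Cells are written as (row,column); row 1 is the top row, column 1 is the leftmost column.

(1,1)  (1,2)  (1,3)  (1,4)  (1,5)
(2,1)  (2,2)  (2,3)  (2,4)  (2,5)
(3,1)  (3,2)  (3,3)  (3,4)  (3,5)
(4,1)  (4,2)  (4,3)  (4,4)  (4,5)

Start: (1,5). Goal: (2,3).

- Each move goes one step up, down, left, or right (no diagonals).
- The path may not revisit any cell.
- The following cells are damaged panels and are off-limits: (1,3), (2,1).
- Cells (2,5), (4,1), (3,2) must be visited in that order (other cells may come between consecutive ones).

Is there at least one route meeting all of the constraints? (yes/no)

One route that works: (1,5) → (2,5) → (3,5) → (4,5) → (4,4) → (4,3) → (4,2) → (4,1) → (3,1) → (3,2) → (2,2) → (2,3).

yes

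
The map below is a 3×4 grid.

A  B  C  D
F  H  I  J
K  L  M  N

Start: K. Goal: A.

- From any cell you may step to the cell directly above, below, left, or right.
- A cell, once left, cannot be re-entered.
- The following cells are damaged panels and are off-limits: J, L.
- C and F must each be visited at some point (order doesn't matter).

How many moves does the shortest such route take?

6

Any route passes through C and F in some order between K and A. Summing Manhattan distances along each leg and taking the cheapest ordering (K → F → C → A) gives a lower bound of 1 + 3 + 2 = 6 moves.
A route of 6 moves achieves this: K → F → H → I → C → B → A.
Since 6 matches the lower bound, it is optimal.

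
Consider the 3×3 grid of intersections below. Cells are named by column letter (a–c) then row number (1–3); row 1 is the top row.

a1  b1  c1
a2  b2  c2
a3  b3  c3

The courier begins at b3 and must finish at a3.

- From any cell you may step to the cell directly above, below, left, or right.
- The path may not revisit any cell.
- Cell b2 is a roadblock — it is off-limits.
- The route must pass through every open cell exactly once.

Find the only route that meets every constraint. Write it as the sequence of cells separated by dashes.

b3 - c3 - c2 - c1 - b1 - a1 - a2 - a3

Need to visit all 8 open cells exactly once, starting at b3 and ending at a3.
Cell a2 has only two open neighbours (a1 and a3), so the path must pass straight through it: one of those is the cell it's entered from and the other is where it exits.
Route from b3: right 1 to c3, up 2 to c1, left 2 to a1, down 2 to a3 — 7 moves in all.
Check: all 8 open cells covered.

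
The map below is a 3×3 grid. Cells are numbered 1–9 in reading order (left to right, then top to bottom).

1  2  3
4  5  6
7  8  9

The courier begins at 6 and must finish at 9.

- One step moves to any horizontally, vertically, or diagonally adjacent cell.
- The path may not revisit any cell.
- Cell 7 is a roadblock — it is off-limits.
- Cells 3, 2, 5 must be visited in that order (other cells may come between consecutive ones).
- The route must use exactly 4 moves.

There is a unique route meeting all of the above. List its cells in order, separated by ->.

6 -> 3 -> 2 -> 5 -> 9

The waypoints must appear in the order 3, 2, 5, with no cell reused.
Route from 6: up to 3, left to 2, down to 5, down-right to 9 — 4 moves in all.
Check: order respected (3 at step 1, 2 at step 2, 5 at step 3); 4 moves as required.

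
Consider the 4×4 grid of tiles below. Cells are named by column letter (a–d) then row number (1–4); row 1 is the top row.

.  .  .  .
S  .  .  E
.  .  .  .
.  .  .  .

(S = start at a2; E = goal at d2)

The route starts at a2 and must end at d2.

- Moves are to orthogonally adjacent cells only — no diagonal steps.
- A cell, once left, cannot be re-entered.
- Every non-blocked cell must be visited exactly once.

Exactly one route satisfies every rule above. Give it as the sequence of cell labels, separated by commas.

a2, a1, b1, b2, b3, a3, a4, b4, c4, d4, d3, c3, c2, c1, d1, d2

Need to visit all 16 open cells exactly once, starting at a2 and ending at d2.
Cell a4 has only two open neighbours (a3 and b4), so the path must pass straight through it: one of those is the cell it's entered from and the other is where it exits.
Route from a2: up to a1, right to b1, 2× down (reaching b3), left to a3, down to a4, 3× right (reaching d4), up to d3, left to c3, 2× up (reaching c1), right to d1, down to d2 — 15 moves in all.
Check: all 16 open cells covered.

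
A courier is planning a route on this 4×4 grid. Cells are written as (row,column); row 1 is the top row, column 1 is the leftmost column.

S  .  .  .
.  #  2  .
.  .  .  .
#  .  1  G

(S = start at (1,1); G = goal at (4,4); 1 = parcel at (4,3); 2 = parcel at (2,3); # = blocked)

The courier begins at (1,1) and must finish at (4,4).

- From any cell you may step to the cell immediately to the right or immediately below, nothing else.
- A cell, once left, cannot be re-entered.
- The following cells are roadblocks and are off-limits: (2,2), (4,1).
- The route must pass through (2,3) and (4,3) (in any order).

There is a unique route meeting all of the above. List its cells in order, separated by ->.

(1,1) -> (1,2) -> (1,3) -> (2,3) -> (3,3) -> (4,3) -> (4,4)

Moves only go right or down, so the column and row indices never decrease.
Route from (1,1): right 2 to (1,3), down 3 to (4,3), right 1 to (4,4) — 6 moves in all.
Check: all required cells visited.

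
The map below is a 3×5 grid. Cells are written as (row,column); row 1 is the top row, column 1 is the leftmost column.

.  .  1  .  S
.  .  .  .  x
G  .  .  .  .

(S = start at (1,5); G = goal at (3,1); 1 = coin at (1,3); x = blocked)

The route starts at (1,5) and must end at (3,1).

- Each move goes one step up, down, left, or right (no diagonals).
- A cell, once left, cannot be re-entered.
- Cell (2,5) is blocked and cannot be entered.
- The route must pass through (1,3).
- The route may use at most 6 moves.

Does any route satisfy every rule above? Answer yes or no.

yes

One route that works: (1,5) → (1,4) → (1,3) → (2,3) → (3,3) → (3,2) → (3,1).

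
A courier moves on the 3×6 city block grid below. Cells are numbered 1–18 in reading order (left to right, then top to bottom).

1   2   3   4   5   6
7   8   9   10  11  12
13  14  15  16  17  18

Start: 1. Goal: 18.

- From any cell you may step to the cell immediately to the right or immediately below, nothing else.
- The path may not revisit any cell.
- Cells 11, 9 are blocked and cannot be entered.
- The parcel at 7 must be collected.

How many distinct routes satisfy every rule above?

2

A right/down-only route from 1 to 18 makes exactly 2 down-moves and 5 right-moves in some order.
With no other constraints that would be C(7,2) = 21 routes.
Split at 7 and multiply the segment counts (each segment already excludes blocked cells): 1→7: 1; 7→18: 2; product = 2.
That gives 2 routes.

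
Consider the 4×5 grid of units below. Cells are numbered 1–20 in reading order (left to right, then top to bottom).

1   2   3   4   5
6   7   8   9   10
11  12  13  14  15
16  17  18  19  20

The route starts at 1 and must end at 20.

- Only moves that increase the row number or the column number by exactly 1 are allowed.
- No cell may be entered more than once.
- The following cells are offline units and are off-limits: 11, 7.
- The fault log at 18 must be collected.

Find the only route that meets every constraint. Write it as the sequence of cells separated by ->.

1 -> 2 -> 3 -> 8 -> 13 -> 18 -> 19 -> 20

Moves only go right or down, so the column and row indices never decrease.
Route from 1: right 2 to 3, down 3 to 18, right 2 to 20 — 7 moves in all.
Check: all required cells visited.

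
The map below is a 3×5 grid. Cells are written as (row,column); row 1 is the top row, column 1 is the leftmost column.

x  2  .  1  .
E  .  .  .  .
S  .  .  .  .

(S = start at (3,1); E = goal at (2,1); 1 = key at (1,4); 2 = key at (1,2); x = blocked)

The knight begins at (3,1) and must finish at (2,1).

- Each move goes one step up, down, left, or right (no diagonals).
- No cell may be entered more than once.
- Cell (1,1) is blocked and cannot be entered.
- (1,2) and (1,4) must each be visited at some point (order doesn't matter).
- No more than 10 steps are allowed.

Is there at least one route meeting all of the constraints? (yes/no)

yes

One route that works: (3,1) → (3,2) → (3,3) → (2,3) → (2,4) → (1,4) → (1,3) → (1,2) → (2,2) → (2,1).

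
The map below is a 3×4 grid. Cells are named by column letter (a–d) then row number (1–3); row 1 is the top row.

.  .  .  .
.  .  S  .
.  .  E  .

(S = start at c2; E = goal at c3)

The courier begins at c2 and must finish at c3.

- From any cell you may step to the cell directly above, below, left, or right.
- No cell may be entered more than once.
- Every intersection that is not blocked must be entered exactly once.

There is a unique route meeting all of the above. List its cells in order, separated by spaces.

c2 b2 b3 a3 a2 a1 b1 c1 d1 d2 d3 c3

Need to visit all 12 open cells exactly once, starting at c2 and ending at c3.
Cell a3 has only two open neighbours (a2 and b3), so the path must pass straight through it: one of those is the cell it's entered from and the other is where it exits.
Route from c2: left 1 to b2, down 1 to b3, left 1 to a3, up 2 to a1, right 3 to d1, down 2 to d3, left 1 to c3 — 11 moves in all.
Check: all 12 open cells covered.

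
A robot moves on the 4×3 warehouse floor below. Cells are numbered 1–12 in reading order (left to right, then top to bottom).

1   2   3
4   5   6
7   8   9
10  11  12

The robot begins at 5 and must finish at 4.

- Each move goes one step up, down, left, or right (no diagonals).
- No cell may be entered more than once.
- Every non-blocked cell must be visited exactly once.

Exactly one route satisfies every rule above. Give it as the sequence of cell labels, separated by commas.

Need to visit all 12 open cells exactly once, starting at 5 and ending at 4.
Cell 12 has only two open neighbours (9 and 11), so the path must pass straight through it: one of those is the cell it's entered from and the other is where it exits.
Route from 5: down to 8, left to 7, down to 10, 2× right (reaching 12), 3× up (reaching 3), 2× left (reaching 1), down to 4 — 11 moves in all.
Check: all 12 open cells covered.

5, 8, 7, 10, 11, 12, 9, 6, 3, 2, 1, 4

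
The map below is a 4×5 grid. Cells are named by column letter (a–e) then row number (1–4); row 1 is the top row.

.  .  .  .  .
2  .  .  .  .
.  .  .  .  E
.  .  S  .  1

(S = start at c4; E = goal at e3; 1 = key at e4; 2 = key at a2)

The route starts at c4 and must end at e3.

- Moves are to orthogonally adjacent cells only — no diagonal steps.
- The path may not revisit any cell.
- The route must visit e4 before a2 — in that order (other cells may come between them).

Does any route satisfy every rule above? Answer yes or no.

Ignoring the required order, 100 revisit-free routes from c4 to e3 pass through all of e4 and a2; the waypoint orders that occur are a2 → e4 (100) — never e4 → a2.

no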